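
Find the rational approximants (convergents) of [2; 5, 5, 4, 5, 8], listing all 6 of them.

Using the convergent recurrence p_i = a_i*p_{i-1} + p_{i-2}, q_i = a_i*q_{i-1} + q_{i-2} with p_{-2}=0, p_{-1}=1, q_{-2}=1, q_{-1}=0:
  i=0: a_0=2, p_0 = 2*1 + 0 = 2, q_0 = 2*0 + 1 = 1.
  i=1: a_1=5, p_1 = 5*2 + 1 = 11, q_1 = 5*1 + 0 = 5.
  i=2: a_2=5, p_2 = 5*11 + 2 = 57, q_2 = 5*5 + 1 = 26.
  i=3: a_3=4, p_3 = 4*57 + 11 = 239, q_3 = 4*26 + 5 = 109.
  i=4: a_4=5, p_4 = 5*239 + 57 = 1252, q_4 = 5*109 + 26 = 571.
  i=5: a_5=8, p_5 = 8*1252 + 239 = 10255, q_5 = 8*571 + 109 = 4677.

2/1, 11/5, 57/26, 239/109, 1252/571, 10255/4677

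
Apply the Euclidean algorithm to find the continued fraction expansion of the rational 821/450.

[1; 1, 4, 1, 2, 3, 2, 3]

Run the Euclidean algorithm on 821 and 450; the successive quotients are the partial quotients a_0, a_1, ... (each step inverts the fractional part left over by the previous one):
  821 = 1*450 + 371, so a_0 = 1.
  450 = 1*371 + 79, so a_1 = 1.
  371 = 4*79 + 55, so a_2 = 4.
  79 = 1*55 + 24, so a_3 = 1.
  55 = 2*24 + 7, so a_4 = 2.
  24 = 3*7 + 3, so a_5 = 3.
  7 = 2*3 + 1, so a_6 = 2.
  3 = 3*1 + 0, so a_7 = 3.
The remainder reaches 0 after 8 divisions, so the expansion has 8 partial quotients, read off in order.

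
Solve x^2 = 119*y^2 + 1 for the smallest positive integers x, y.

(x, y) = (120, 11)

First expand sqrt(119) as a continued fraction. With x_i = (sqrt(119) + m_i)/d_i and (m_0, d_0) = (0, 1): a_0 = floor(sqrt(119)) = 10, since 10^2 = 100 <= 119 < 121 = 11^2.
Iterate m_{i+1} = d_i*a_i - m_i, d_{i+1} = (119 - m_{i+1}^2)/d_i, a_{i+1} = floor((a_0 + m_{i+1})/d_{i+1}):
  m_1 = 1*10 - 0 = 10, d_1 = (119 - 10^2)/1 = 19/1 = 19, a_1 = floor((10 + 10)/19) = 1.
  m_2 = 19*1 - 10 = 9, d_2 = (119 - 9^2)/19 = 38/19 = 2, a_2 = floor((10 + 9)/2) = 9.
  m_3 = 2*9 - 9 = 9, d_3 = (119 - 9^2)/2 = 38/2 = 19, a_3 = floor((10 + 9)/19) = 1.
  m_4 = 19*1 - 9 = 10, d_4 = (119 - 10^2)/19 = 19/19 = 1, a_4 = floor((10 + 10)/1) = 20.
  m_5 = 1*20 - 10 = 10, d_5 = (119 - 10^2)/1 = 19/1 = 19: (m_5, d_5) = (m_1, d_1) = (10, 19), so from here the quotients repeat a_1, ..., a_4; the period length is 4.
So sqrt(119) = [10; (1, 9, 1, 20)] with period length k = 4.
k is even, so the fundamental solution of x^2 - 119y^2 = 1 is (p_{k-1}, q_{k-1}) = (p_3, q_3); compute convergents through index 3.
Convergents (p_i = a_i*p_{i-1} + p_{i-2}, q_i = a_i*q_{i-1} + q_{i-2} with p_{-2}=0, p_{-1}=1, q_{-2}=1, q_{-1}=0):
  i=0: a_0=10, p_0 = 10*1 + 0 = 10, q_0 = 10*0 + 1 = 1.
  i=1: a_1=1, p_1 = 1*10 + 1 = 11, q_1 = 1*1 + 0 = 1.
  i=2: a_2=9, p_2 = 9*11 + 10 = 109, q_2 = 9*1 + 1 = 10.
  i=3: a_3=1, p_3 = 1*109 + 11 = 120, q_3 = 1*10 + 1 = 11.
Check: 120^2 - 119*11^2 = 14400 - 14399 = 1, so (x, y) = (120, 11) solves the equation, and by the theorem it is the least positive solution.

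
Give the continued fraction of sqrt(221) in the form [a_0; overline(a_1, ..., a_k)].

[14; overline(1, 6, 2, 6, 1, 28)]

Write x_i = (sqrt(221) + m_i)/d_i with (m_0, d_0) = (0, 1). a_0 = floor(sqrt(221)) = 14, since 14^2 = 196 <= 221 < 225 = 15^2.
Iterate m_{i+1} = d_i*a_i - m_i, d_{i+1} = (221 - m_{i+1}^2)/d_i, a_{i+1} = floor((a_0 + m_{i+1})/d_{i+1}):
  m_1 = 1*14 - 0 = 14, d_1 = (221 - 14^2)/1 = 25/1 = 25, a_1 = floor((14 + 14)/25) = 1.
  m_2 = 25*1 - 14 = 11, d_2 = (221 - 11^2)/25 = 100/25 = 4, a_2 = floor((14 + 11)/4) = 6.
  m_3 = 4*6 - 11 = 13, d_3 = (221 - 13^2)/4 = 52/4 = 13, a_3 = floor((14 + 13)/13) = 2.
  m_4 = 13*2 - 13 = 13, d_4 = (221 - 13^2)/13 = 52/13 = 4, a_4 = floor((14 + 13)/4) = 6.
  m_5 = 4*6 - 13 = 11, d_5 = (221 - 11^2)/4 = 100/4 = 25, a_5 = floor((14 + 11)/25) = 1.
  m_6 = 25*1 - 11 = 14, d_6 = (221 - 14^2)/25 = 25/25 = 1, a_6 = floor((14 + 14)/1) = 28.
  m_7 = 1*28 - 14 = 14, d_7 = (221 - 14^2)/1 = 25/1 = 25: (m_7, d_7) = (m_1, d_1) = (14, 25), so from here the quotients repeat a_1, ..., a_6; the period length is 6.
Hence the expansion of sqrt(221) is a_0 = 14 followed by the repeating block 1, 6, 2, 6, 1, 28 (period 6).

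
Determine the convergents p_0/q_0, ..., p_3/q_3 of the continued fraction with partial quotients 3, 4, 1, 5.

3/1, 13/4, 16/5, 93/29

Using the convergent recurrence p_i = a_i*p_{i-1} + p_{i-2}, q_i = a_i*q_{i-1} + q_{i-2} with p_{-2}=0, p_{-1}=1, q_{-2}=1, q_{-1}=0:
  i=0: a_0=3, p_0 = 3*1 + 0 = 3, q_0 = 3*0 + 1 = 1.
  i=1: a_1=4, p_1 = 4*3 + 1 = 13, q_1 = 4*1 + 0 = 4.
  i=2: a_2=1, p_2 = 1*13 + 3 = 16, q_2 = 1*4 + 1 = 5.
  i=3: a_3=5, p_3 = 5*16 + 13 = 93, q_3 = 5*5 + 4 = 29.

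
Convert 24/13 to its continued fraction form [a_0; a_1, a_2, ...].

Run the Euclidean algorithm on 24 and 13; the successive quotients are the partial quotients a_0, a_1, ... (each step inverts the fractional part left over by the previous one):
  24 = 1*13 + 11, so a_0 = 1.
  13 = 1*11 + 2, so a_1 = 1.
  11 = 5*2 + 1, so a_2 = 5.
  2 = 2*1 + 0, so a_3 = 2.
The remainder reaches 0 after 4 divisions, so the expansion has 4 partial quotients, read off in order.

[1; 1, 5, 2]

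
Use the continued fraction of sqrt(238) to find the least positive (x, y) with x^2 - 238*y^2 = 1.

(x, y) = (11663, 756)

First expand sqrt(238) as a continued fraction. With x_i = (sqrt(238) + m_i)/d_i and (m_0, d_0) = (0, 1): a_0 = floor(sqrt(238)) = 15, since 15^2 = 225 <= 238 < 256 = 16^2.
Iterate m_{i+1} = d_i*a_i - m_i, d_{i+1} = (238 - m_{i+1}^2)/d_i, a_{i+1} = floor((a_0 + m_{i+1})/d_{i+1}):
  m_1 = 1*15 - 0 = 15, d_1 = (238 - 15^2)/1 = 13/1 = 13, a_1 = floor((15 + 15)/13) = 2.
  m_2 = 13*2 - 15 = 11, d_2 = (238 - 11^2)/13 = 117/13 = 9, a_2 = floor((15 + 11)/9) = 2.
  m_3 = 9*2 - 11 = 7, d_3 = (238 - 7^2)/9 = 189/9 = 21, a_3 = floor((15 + 7)/21) = 1.
  m_4 = 21*1 - 7 = 14, d_4 = (238 - 14^2)/21 = 42/21 = 2, a_4 = floor((15 + 14)/2) = 14.
  m_5 = 2*14 - 14 = 14, d_5 = (238 - 14^2)/2 = 42/2 = 21, a_5 = floor((15 + 14)/21) = 1.
  m_6 = 21*1 - 14 = 7, d_6 = (238 - 7^2)/21 = 189/21 = 9, a_6 = floor((15 + 7)/9) = 2.
  m_7 = 9*2 - 7 = 11, d_7 = (238 - 11^2)/9 = 117/9 = 13, a_7 = floor((15 + 11)/13) = 2.
  m_8 = 13*2 - 11 = 15, d_8 = (238 - 15^2)/13 = 13/13 = 1, a_8 = floor((15 + 15)/1) = 30.
  m_9 = 1*30 - 15 = 15, d_9 = (238 - 15^2)/1 = 13/1 = 13: (m_9, d_9) = (m_1, d_1) = (15, 13), so from here the quotients repeat a_1, ..., a_8; the period length is 8.
So sqrt(238) = [15; (2, 2, 1, 14, 1, 2, 2, 30)] with period length k = 8.
k is even, so the fundamental solution of x^2 - 238y^2 = 1 is (p_{k-1}, q_{k-1}) = (p_7, q_7); compute convergents through index 7.
Convergents (p_i = a_i*p_{i-1} + p_{i-2}, q_i = a_i*q_{i-1} + q_{i-2} with p_{-2}=0, p_{-1}=1, q_{-2}=1, q_{-1}=0):
  i=0: a_0=15, p_0 = 15*1 + 0 = 15, q_0 = 15*0 + 1 = 1.
  i=1: a_1=2, p_1 = 2*15 + 1 = 31, q_1 = 2*1 + 0 = 2.
  i=2: a_2=2, p_2 = 2*31 + 15 = 77, q_2 = 2*2 + 1 = 5.
  i=3: a_3=1, p_3 = 1*77 + 31 = 108, q_3 = 1*5 + 2 = 7.
  i=4: a_4=14, p_4 = 14*108 + 77 = 1589, q_4 = 14*7 + 5 = 103.
  i=5: a_5=1, p_5 = 1*1589 + 108 = 1697, q_5 = 1*103 + 7 = 110.
  i=6: a_6=2, p_6 = 2*1697 + 1589 = 4983, q_6 = 2*110 + 103 = 323.
  i=7: a_7=2, p_7 = 2*4983 + 1697 = 11663, q_7 = 2*323 + 110 = 756.
Check: 11663^2 - 238*756^2 = 136025569 - 136025568 = 1, so (x, y) = (11663, 756) solves the equation, and by the theorem it is the least positive solution.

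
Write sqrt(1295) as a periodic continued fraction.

[35; (1, 70)]

Write x_i = (sqrt(1295) + m_i)/d_i with (m_0, d_0) = (0, 1). a_0 = floor(sqrt(1295)) = 35, since 35^2 = 1225 <= 1295 < 1296 = 36^2.
Iterate m_{i+1} = d_i*a_i - m_i, d_{i+1} = (1295 - m_{i+1}^2)/d_i, a_{i+1} = floor((a_0 + m_{i+1})/d_{i+1}):
  m_1 = 1*35 - 0 = 35, d_1 = (1295 - 35^2)/1 = 70/1 = 70, a_1 = floor((35 + 35)/70) = 1.
  m_2 = 70*1 - 35 = 35, d_2 = (1295 - 35^2)/70 = 70/70 = 1, a_2 = floor((35 + 35)/1) = 70.
  m_3 = 1*70 - 35 = 35, d_3 = (1295 - 35^2)/1 = 70/1 = 70: (m_3, d_3) = (m_1, d_1) = (35, 70), so from here the quotients repeat a_1, a_2; the period length is 2.
Hence the expansion of sqrt(1295) is a_0 = 35 followed by the repeating block 1, 70 (period 2).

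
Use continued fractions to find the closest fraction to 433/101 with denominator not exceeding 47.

Expand x = 433/101 as a continued fraction with the Euclidean algorithm:
  433 = 4*101 + 29, so a_0 = 4.
  101 = 3*29 + 14, so a_1 = 3.
  29 = 2*14 + 1, so a_2 = 2.
  14 = 14*1 + 0, so a_3 = 14.
so x = [4; 3, 2, 14].
Convergents (p_i = a_i*p_{i-1} + p_{i-2}, q_i = a_i*q_{i-1} + q_{i-2} with p_{-2}=0, p_{-1}=1, q_{-2}=1, q_{-1}=0), until the denominator exceeds 47:
  i=0: a_0=4, p_0 = 4*1 + 0 = 4, q_0 = 4*0 + 1 = 1.
  i=1: a_1=3, p_1 = 3*4 + 1 = 13, q_1 = 3*1 + 0 = 3.
  i=2: a_2=2, p_2 = 2*13 + 4 = 30, q_2 = 2*3 + 1 = 7.
  i=3: a_3=14, p_3 = 14*30 + 13 = 433, q_3 = 14*7 + 3 = 101.
q_3 = 101 > 47, so the last convergent with denominator <= 47 is p_2/q_2 = 30/7.
The closest fraction with denominator <= 47 is either p_2/q_2 or the intermediate fraction (k*p_2 + p_1)/(k*q_2 + q_1) with the largest k >= 1 whose denominator stays <= 47; these approach x as k grows, and every other convergent or intermediate fraction in range is farther away.
Largest k: floor((47 - q_1)/q_2) = floor((47 - 3)/7) = 6.
That gives (6*30 + 13)/(6*7 + 3) = 193/45.
Compare the errors: |x - 30/7| = |433*7 - 30*101|/(101*7) = 1/707, and |x - 193/45| = |433*45 - 193*101|/(101*45) = 8/4545.
Cross-multiplying, 1*4545 = 4545 < 5656 = 8*707, so 1/707 is smaller: the convergent 30/7 is closer to x than 193/45.

30/7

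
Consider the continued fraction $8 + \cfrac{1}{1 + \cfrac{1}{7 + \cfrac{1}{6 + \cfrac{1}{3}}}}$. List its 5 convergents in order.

8/1, 9/1, 71/8, 435/49, 1376/155

Using the convergent recurrence p_i = a_i*p_{i-1} + p_{i-2}, q_i = a_i*q_{i-1} + q_{i-2} with p_{-2}=0, p_{-1}=1, q_{-2}=1, q_{-1}=0:
  i=0: a_0=8, p_0 = 8*1 + 0 = 8, q_0 = 8*0 + 1 = 1.
  i=1: a_1=1, p_1 = 1*8 + 1 = 9, q_1 = 1*1 + 0 = 1.
  i=2: a_2=7, p_2 = 7*9 + 8 = 71, q_2 = 7*1 + 1 = 8.
  i=3: a_3=6, p_3 = 6*71 + 9 = 435, q_3 = 6*8 + 1 = 49.
  i=4: a_4=3, p_4 = 3*435 + 71 = 1376, q_4 = 3*49 + 8 = 155.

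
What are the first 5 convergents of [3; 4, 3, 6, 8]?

Using the convergent recurrence p_i = a_i*p_{i-1} + p_{i-2}, q_i = a_i*q_{i-1} + q_{i-2} with p_{-2}=0, p_{-1}=1, q_{-2}=1, q_{-1}=0:
  i=0: a_0=3, p_0 = 3*1 + 0 = 3, q_0 = 3*0 + 1 = 1.
  i=1: a_1=4, p_1 = 4*3 + 1 = 13, q_1 = 4*1 + 0 = 4.
  i=2: a_2=3, p_2 = 3*13 + 3 = 42, q_2 = 3*4 + 1 = 13.
  i=3: a_3=6, p_3 = 6*42 + 13 = 265, q_3 = 6*13 + 4 = 82.
  i=4: a_4=8, p_4 = 8*265 + 42 = 2162, q_4 = 8*82 + 13 = 669.

3/1, 13/4, 42/13, 265/82, 2162/669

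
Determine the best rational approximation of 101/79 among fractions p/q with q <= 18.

Expand x = 101/79 as a continued fraction with the Euclidean algorithm:
  101 = 1*79 + 22, so a_0 = 1.
  79 = 3*22 + 13, so a_1 = 3.
  22 = 1*13 + 9, so a_2 = 1.
  13 = 1*9 + 4, so a_3 = 1.
  9 = 2*4 + 1, so a_4 = 2.
  4 = 4*1 + 0, so a_5 = 4.
so x = [1; 3, 1, 1, 2, 4].
Convergents (p_i = a_i*p_{i-1} + p_{i-2}, q_i = a_i*q_{i-1} + q_{i-2} with p_{-2}=0, p_{-1}=1, q_{-2}=1, q_{-1}=0), until the denominator exceeds 18:
  i=0: a_0=1, p_0 = 1*1 + 0 = 1, q_0 = 1*0 + 1 = 1.
  i=1: a_1=3, p_1 = 3*1 + 1 = 4, q_1 = 3*1 + 0 = 3.
  i=2: a_2=1, p_2 = 1*4 + 1 = 5, q_2 = 1*3 + 1 = 4.
  i=3: a_3=1, p_3 = 1*5 + 4 = 9, q_3 = 1*4 + 3 = 7.
  i=4: a_4=2, p_4 = 2*9 + 5 = 23, q_4 = 2*7 + 4 = 18.
  i=5: a_5=4, p_5 = 4*23 + 9 = 101, q_5 = 4*18 + 7 = 79.
q_5 = 79 > 18, so the last convergent with denominator <= 18 is p_4/q_4 = 23/18.
The closest fraction with denominator <= 18 is either p_4/q_4 or the intermediate fraction (k*p_4 + p_3)/(k*q_4 + q_3) with the largest k >= 1 whose denominator stays <= 18; these approach x as k grows, and every other convergent or intermediate fraction in range is farther away.
Largest k: floor((18 - q_3)/q_4) = floor((18 - 7)/18) = 0.
Since k = 0, no intermediate fraction beyond p_4/q_4 has denominator <= 18, so the convergent 23/18 is the closest (its error is |101*18 - 23*79|/(79*18) = 1/1422).

23/18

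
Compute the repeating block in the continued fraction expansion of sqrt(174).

[13; (5, 4, 5, 26)]

Write x_i = (sqrt(174) + m_i)/d_i with (m_0, d_0) = (0, 1). a_0 = floor(sqrt(174)) = 13, since 13^2 = 169 <= 174 < 196 = 14^2.
Iterate m_{i+1} = d_i*a_i - m_i, d_{i+1} = (174 - m_{i+1}^2)/d_i, a_{i+1} = floor((a_0 + m_{i+1})/d_{i+1}):
  m_1 = 1*13 - 0 = 13, d_1 = (174 - 13^2)/1 = 5/1 = 5, a_1 = floor((13 + 13)/5) = 5.
  m_2 = 5*5 - 13 = 12, d_2 = (174 - 12^2)/5 = 30/5 = 6, a_2 = floor((13 + 12)/6) = 4.
  m_3 = 6*4 - 12 = 12, d_3 = (174 - 12^2)/6 = 30/6 = 5, a_3 = floor((13 + 12)/5) = 5.
  m_4 = 5*5 - 12 = 13, d_4 = (174 - 13^2)/5 = 5/5 = 1, a_4 = floor((13 + 13)/1) = 26.
  m_5 = 1*26 - 13 = 13, d_5 = (174 - 13^2)/1 = 5/1 = 5: (m_5, d_5) = (m_1, d_1) = (13, 5), so from here the quotients repeat a_1, ..., a_4; the period length is 4.
Hence the expansion of sqrt(174) is a_0 = 13 followed by the repeating block 5, 4, 5, 26 (period 4).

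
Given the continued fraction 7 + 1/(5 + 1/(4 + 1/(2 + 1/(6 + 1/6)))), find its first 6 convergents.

7/1, 36/5, 151/21, 338/47, 2179/303, 13412/1865

Using the convergent recurrence p_i = a_i*p_{i-1} + p_{i-2}, q_i = a_i*q_{i-1} + q_{i-2} with p_{-2}=0, p_{-1}=1, q_{-2}=1, q_{-1}=0:
  i=0: a_0=7, p_0 = 7*1 + 0 = 7, q_0 = 7*0 + 1 = 1.
  i=1: a_1=5, p_1 = 5*7 + 1 = 36, q_1 = 5*1 + 0 = 5.
  i=2: a_2=4, p_2 = 4*36 + 7 = 151, q_2 = 4*5 + 1 = 21.
  i=3: a_3=2, p_3 = 2*151 + 36 = 338, q_3 = 2*21 + 5 = 47.
  i=4: a_4=6, p_4 = 6*338 + 151 = 2179, q_4 = 6*47 + 21 = 303.
  i=5: a_5=6, p_5 = 6*2179 + 338 = 13412, q_5 = 6*303 + 47 = 1865.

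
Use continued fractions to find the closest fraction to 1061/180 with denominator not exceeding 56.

112/19

Expand x = 1061/180 as a continued fraction with the Euclidean algorithm:
  1061 = 5*180 + 161, so a_0 = 5.
  180 = 1*161 + 19, so a_1 = 1.
  161 = 8*19 + 9, so a_2 = 8.
  19 = 2*9 + 1, so a_3 = 2.
  9 = 9*1 + 0, so a_4 = 9.
so x = [5; 1, 8, 2, 9].
Convergents (p_i = a_i*p_{i-1} + p_{i-2}, q_i = a_i*q_{i-1} + q_{i-2} with p_{-2}=0, p_{-1}=1, q_{-2}=1, q_{-1}=0), until the denominator exceeds 56:
  i=0: a_0=5, p_0 = 5*1 + 0 = 5, q_0 = 5*0 + 1 = 1.
  i=1: a_1=1, p_1 = 1*5 + 1 = 6, q_1 = 1*1 + 0 = 1.
  i=2: a_2=8, p_2 = 8*6 + 5 = 53, q_2 = 8*1 + 1 = 9.
  i=3: a_3=2, p_3 = 2*53 + 6 = 112, q_3 = 2*9 + 1 = 19.
  i=4: a_4=9, p_4 = 9*112 + 53 = 1061, q_4 = 9*19 + 9 = 180.
q_4 = 180 > 56, so the last convergent with denominator <= 56 is p_3/q_3 = 112/19.
The closest fraction with denominator <= 56 is either p_3/q_3 or the intermediate fraction (k*p_3 + p_2)/(k*q_3 + q_2) with the largest k >= 1 whose denominator stays <= 56; these approach x as k grows, and every other convergent or intermediate fraction in range is farther away.
Largest k: floor((56 - q_2)/q_3) = floor((56 - 9)/19) = 2.
That gives (2*112 + 53)/(2*19 + 9) = 277/47.
Compare the errors: |x - 112/19| = |1061*19 - 112*180|/(180*19) = 1/3420, and |x - 277/47| = |1061*47 - 277*180|/(180*47) = 7/8460.
Cross-multiplying, 1*8460 = 8460 < 23940 = 7*3420, so 1/3420 is smaller: the convergent 112/19 is closer to x than 277/47.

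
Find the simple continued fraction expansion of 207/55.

Run the Euclidean algorithm on 207 and 55; the successive quotients are the partial quotients a_0, a_1, ... (each step inverts the fractional part left over by the previous one):
  207 = 3*55 + 42, so a_0 = 3.
  55 = 1*42 + 13, so a_1 = 1.
  42 = 3*13 + 3, so a_2 = 3.
  13 = 4*3 + 1, so a_3 = 4.
  3 = 3*1 + 0, so a_4 = 3.
The remainder reaches 0 after 5 divisions, so the expansion has 5 partial quotients, read off in order.

[3; 1, 3, 4, 3]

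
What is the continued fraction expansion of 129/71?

[1; 1, 4, 2, 6]

Run the Euclidean algorithm on 129 and 71; the successive quotients are the partial quotients a_0, a_1, ... (each step inverts the fractional part left over by the previous one):
  129 = 1*71 + 58, so a_0 = 1.
  71 = 1*58 + 13, so a_1 = 1.
  58 = 4*13 + 6, so a_2 = 4.
  13 = 2*6 + 1, so a_3 = 2.
  6 = 6*1 + 0, so a_4 = 6.
The remainder reaches 0 after 5 divisions, so the expansion has 5 partial quotients, read off in order.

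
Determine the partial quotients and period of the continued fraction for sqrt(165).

Write x_i = (sqrt(165) + m_i)/d_i with (m_0, d_0) = (0, 1). a_0 = floor(sqrt(165)) = 12, since 12^2 = 144 <= 165 < 169 = 13^2.
Iterate m_{i+1} = d_i*a_i - m_i, d_{i+1} = (165 - m_{i+1}^2)/d_i, a_{i+1} = floor((a_0 + m_{i+1})/d_{i+1}):
  m_1 = 1*12 - 0 = 12, d_1 = (165 - 12^2)/1 = 21/1 = 21, a_1 = floor((12 + 12)/21) = 1.
  m_2 = 21*1 - 12 = 9, d_2 = (165 - 9^2)/21 = 84/21 = 4, a_2 = floor((12 + 9)/4) = 5.
  m_3 = 4*5 - 9 = 11, d_3 = (165 - 11^2)/4 = 44/4 = 11, a_3 = floor((12 + 11)/11) = 2.
  m_4 = 11*2 - 11 = 11, d_4 = (165 - 11^2)/11 = 44/11 = 4, a_4 = floor((12 + 11)/4) = 5.
  m_5 = 4*5 - 11 = 9, d_5 = (165 - 9^2)/4 = 84/4 = 21, a_5 = floor((12 + 9)/21) = 1.
  m_6 = 21*1 - 9 = 12, d_6 = (165 - 12^2)/21 = 21/21 = 1, a_6 = floor((12 + 12)/1) = 24.
  m_7 = 1*24 - 12 = 12, d_7 = (165 - 12^2)/1 = 21/1 = 21: (m_7, d_7) = (m_1, d_1) = (12, 21), so from here the quotients repeat a_1, ..., a_6; the period length is 6.
Hence the expansion of sqrt(165) is a_0 = 12 followed by the repeating block 1, 5, 2, 5, 1, 24 (period 6).

[12; (1, 5, 2, 5, 1, 24)]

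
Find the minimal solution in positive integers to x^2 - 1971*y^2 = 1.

(x, y) = (1620674, 36505)

First expand sqrt(1971) as a continued fraction. With x_i = (sqrt(1971) + m_i)/d_i and (m_0, d_0) = (0, 1): a_0 = floor(sqrt(1971)) = 44, since 44^2 = 1936 <= 1971 < 2025 = 45^2.
Iterate m_{i+1} = d_i*a_i - m_i, d_{i+1} = (1971 - m_{i+1}^2)/d_i, a_{i+1} = floor((a_0 + m_{i+1})/d_{i+1}):
  m_1 = 1*44 - 0 = 44, d_1 = (1971 - 44^2)/1 = 35/1 = 35, a_1 = floor((44 + 44)/35) = 2.
  m_2 = 35*2 - 44 = 26, d_2 = (1971 - 26^2)/35 = 1295/35 = 37, a_2 = floor((44 + 26)/37) = 1.
  m_3 = 37*1 - 26 = 11, d_3 = (1971 - 11^2)/37 = 1850/37 = 50, a_3 = floor((44 + 11)/50) = 1.
  m_4 = 50*1 - 11 = 39, d_4 = (1971 - 39^2)/50 = 450/50 = 9, a_4 = floor((44 + 39)/9) = 9.
  m_5 = 9*9 - 39 = 42, d_5 = (1971 - 42^2)/9 = 207/9 = 23, a_5 = floor((44 + 42)/23) = 3.
  m_6 = 23*3 - 42 = 27, d_6 = (1971 - 27^2)/23 = 1242/23 = 54, a_6 = floor((44 + 27)/54) = 1.
  m_7 = 54*1 - 27 = 27, d_7 = (1971 - 27^2)/54 = 1242/54 = 23, a_7 = floor((44 + 27)/23) = 3.
  m_8 = 23*3 - 27 = 42, d_8 = (1971 - 42^2)/23 = 207/23 = 9, a_8 = floor((44 + 42)/9) = 9.
  m_9 = 9*9 - 42 = 39, d_9 = (1971 - 39^2)/9 = 450/9 = 50, a_9 = floor((44 + 39)/50) = 1.
  m_10 = 50*1 - 39 = 11, d_10 = (1971 - 11^2)/50 = 1850/50 = 37, a_10 = floor((44 + 11)/37) = 1.
  m_11 = 37*1 - 11 = 26, d_11 = (1971 - 26^2)/37 = 1295/37 = 35, a_11 = floor((44 + 26)/35) = 2.
  m_12 = 35*2 - 26 = 44, d_12 = (1971 - 44^2)/35 = 35/35 = 1, a_12 = floor((44 + 44)/1) = 88.
  m_13 = 1*88 - 44 = 44, d_13 = (1971 - 44^2)/1 = 35/1 = 35: (m_13, d_13) = (m_1, d_1) = (44, 35), so from here the quotients repeat a_1, ..., a_12; the period length is 12.
So sqrt(1971) = [44; (2, 1, 1, 9, 3, 1, 3, 9, 1, 1, 2, 88)] with period length k = 12.
k is even, so the fundamental solution of x^2 - 1971y^2 = 1 is (p_{k-1}, q_{k-1}) = (p_11, q_11); compute convergents through index 11.
Convergents (p_i = a_i*p_{i-1} + p_{i-2}, q_i = a_i*q_{i-1} + q_{i-2} with p_{-2}=0, p_{-1}=1, q_{-2}=1, q_{-1}=0):
  i=0: a_0=44, p_0 = 44*1 + 0 = 44, q_0 = 44*0 + 1 = 1.
  i=1: a_1=2, p_1 = 2*44 + 1 = 89, q_1 = 2*1 + 0 = 2.
  i=2: a_2=1, p_2 = 1*89 + 44 = 133, q_2 = 1*2 + 1 = 3.
  i=3: a_3=1, p_3 = 1*133 + 89 = 222, q_3 = 1*3 + 2 = 5.
  i=4: a_4=9, p_4 = 9*222 + 133 = 2131, q_4 = 9*5 + 3 = 48.
  i=5: a_5=3, p_5 = 3*2131 + 222 = 6615, q_5 = 3*48 + 5 = 149.
  i=6: a_6=1, p_6 = 1*6615 + 2131 = 8746, q_6 = 1*149 + 48 = 197.
  i=7: a_7=3, p_7 = 3*8746 + 6615 = 32853, q_7 = 3*197 + 149 = 740.
  i=8: a_8=9, p_8 = 9*32853 + 8746 = 304423, q_8 = 9*740 + 197 = 6857.
  i=9: a_9=1, p_9 = 1*304423 + 32853 = 337276, q_9 = 1*6857 + 740 = 7597.
  i=10: a_10=1, p_10 = 1*337276 + 304423 = 641699, q_10 = 1*7597 + 6857 = 14454.
  i=11: a_11=2, p_11 = 2*641699 + 337276 = 1620674, q_11 = 2*14454 + 7597 = 36505.
Check: 1620674^2 - 1971*36505^2 = 2626584214276 - 2626584214275 = 1, so (x, y) = (1620674, 36505) solves the equation, and by the theorem it is the least positive solution.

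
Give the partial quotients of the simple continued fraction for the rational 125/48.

Run the Euclidean algorithm on 125 and 48; the successive quotients are the partial quotients a_0, a_1, ... (each step inverts the fractional part left over by the previous one):
  125 = 2*48 + 29, so a_0 = 2.
  48 = 1*29 + 19, so a_1 = 1.
  29 = 1*19 + 10, so a_2 = 1.
  19 = 1*10 + 9, so a_3 = 1.
  10 = 1*9 + 1, so a_4 = 1.
  9 = 9*1 + 0, so a_5 = 9.
The remainder reaches 0 after 6 divisions, so the expansion has 6 partial quotients, read off in order.

[2; 1, 1, 1, 1, 9]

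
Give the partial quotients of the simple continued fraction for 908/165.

Run the Euclidean algorithm on 908 and 165; the successive quotients are the partial quotients a_0, a_1, ... (each step inverts the fractional part left over by the previous one):
  908 = 5*165 + 83, so a_0 = 5.
  165 = 1*83 + 82, so a_1 = 1.
  83 = 1*82 + 1, so a_2 = 1.
  82 = 82*1 + 0, so a_3 = 82.
The remainder reaches 0 after 4 divisions, so the expansion has 4 partial quotients, read off in order.

[5; 1, 1, 82]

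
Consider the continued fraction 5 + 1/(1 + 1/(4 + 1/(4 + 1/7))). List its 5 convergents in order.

Using the convergent recurrence p_i = a_i*p_{i-1} + p_{i-2}, q_i = a_i*q_{i-1} + q_{i-2} with p_{-2}=0, p_{-1}=1, q_{-2}=1, q_{-1}=0:
  i=0: a_0=5, p_0 = 5*1 + 0 = 5, q_0 = 5*0 + 1 = 1.
  i=1: a_1=1, p_1 = 1*5 + 1 = 6, q_1 = 1*1 + 0 = 1.
  i=2: a_2=4, p_2 = 4*6 + 5 = 29, q_2 = 4*1 + 1 = 5.
  i=3: a_3=4, p_3 = 4*29 + 6 = 122, q_3 = 4*5 + 1 = 21.
  i=4: a_4=7, p_4 = 7*122 + 29 = 883, q_4 = 7*21 + 5 = 152.

5/1, 6/1, 29/5, 122/21, 883/152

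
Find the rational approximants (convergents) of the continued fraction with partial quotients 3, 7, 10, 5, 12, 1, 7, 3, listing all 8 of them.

3/1, 22/7, 223/71, 1137/362, 13867/4415, 15004/4777, 118895/37854, 371689/118339

Using the convergent recurrence p_i = a_i*p_{i-1} + p_{i-2}, q_i = a_i*q_{i-1} + q_{i-2} with p_{-2}=0, p_{-1}=1, q_{-2}=1, q_{-1}=0:
  i=0: a_0=3, p_0 = 3*1 + 0 = 3, q_0 = 3*0 + 1 = 1.
  i=1: a_1=7, p_1 = 7*3 + 1 = 22, q_1 = 7*1 + 0 = 7.
  i=2: a_2=10, p_2 = 10*22 + 3 = 223, q_2 = 10*7 + 1 = 71.
  i=3: a_3=5, p_3 = 5*223 + 22 = 1137, q_3 = 5*71 + 7 = 362.
  i=4: a_4=12, p_4 = 12*1137 + 223 = 13867, q_4 = 12*362 + 71 = 4415.
  i=5: a_5=1, p_5 = 1*13867 + 1137 = 15004, q_5 = 1*4415 + 362 = 4777.
  i=6: a_6=7, p_6 = 7*15004 + 13867 = 118895, q_6 = 7*4777 + 4415 = 37854.
  i=7: a_7=3, p_7 = 3*118895 + 15004 = 371689, q_7 = 3*37854 + 4777 = 118339.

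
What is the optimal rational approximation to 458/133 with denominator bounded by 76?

Expand x = 458/133 as a continued fraction with the Euclidean algorithm:
  458 = 3*133 + 59, so a_0 = 3.
  133 = 2*59 + 15, so a_1 = 2.
  59 = 3*15 + 14, so a_2 = 3.
  15 = 1*14 + 1, so a_3 = 1.
  14 = 14*1 + 0, so a_4 = 14.
so x = [3; 2, 3, 1, 14].
Convergents (p_i = a_i*p_{i-1} + p_{i-2}, q_i = a_i*q_{i-1} + q_{i-2} with p_{-2}=0, p_{-1}=1, q_{-2}=1, q_{-1}=0), until the denominator exceeds 76:
  i=0: a_0=3, p_0 = 3*1 + 0 = 3, q_0 = 3*0 + 1 = 1.
  i=1: a_1=2, p_1 = 2*3 + 1 = 7, q_1 = 2*1 + 0 = 2.
  i=2: a_2=3, p_2 = 3*7 + 3 = 24, q_2 = 3*2 + 1 = 7.
  i=3: a_3=1, p_3 = 1*24 + 7 = 31, q_3 = 1*7 + 2 = 9.
  i=4: a_4=14, p_4 = 14*31 + 24 = 458, q_4 = 14*9 + 7 = 133.
q_4 = 133 > 76, so the last convergent with denominator <= 76 is p_3/q_3 = 31/9.
The closest fraction with denominator <= 76 is either p_3/q_3 or the intermediate fraction (k*p_3 + p_2)/(k*q_3 + q_2) with the largest k >= 1 whose denominator stays <= 76; these approach x as k grows, and every other convergent or intermediate fraction in range is farther away.
Largest k: floor((76 - q_2)/q_3) = floor((76 - 7)/9) = 7.
That gives (7*31 + 24)/(7*9 + 7) = 241/70.
Compare the errors: |x - 31/9| = |458*9 - 31*133|/(133*9) = 1/1197, and |x - 241/70| = |458*70 - 241*133|/(133*70) = 7/9310.
Cross-multiplying, 7*1197 = 8379 < 9310 = 1*9310, so 7/9310 is smaller: the intermediate fraction 241/70 is closer to x than 31/9.

241/70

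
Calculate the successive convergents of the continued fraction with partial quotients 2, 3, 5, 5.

Using the convergent recurrence p_i = a_i*p_{i-1} + p_{i-2}, q_i = a_i*q_{i-1} + q_{i-2} with p_{-2}=0, p_{-1}=1, q_{-2}=1, q_{-1}=0:
  i=0: a_0=2, p_0 = 2*1 + 0 = 2, q_0 = 2*0 + 1 = 1.
  i=1: a_1=3, p_1 = 3*2 + 1 = 7, q_1 = 3*1 + 0 = 3.
  i=2: a_2=5, p_2 = 5*7 + 2 = 37, q_2 = 5*3 + 1 = 16.
  i=3: a_3=5, p_3 = 5*37 + 7 = 192, q_3 = 5*16 + 3 = 83.

2/1, 7/3, 37/16, 192/83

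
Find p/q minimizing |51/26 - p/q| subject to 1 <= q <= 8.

2/1

Expand x = 51/26 as a continued fraction with the Euclidean algorithm:
  51 = 1*26 + 25, so a_0 = 1.
  26 = 1*25 + 1, so a_1 = 1.
  25 = 25*1 + 0, so a_2 = 25.
so x = [1; 1, 25].
Convergents (p_i = a_i*p_{i-1} + p_{i-2}, q_i = a_i*q_{i-1} + q_{i-2} with p_{-2}=0, p_{-1}=1, q_{-2}=1, q_{-1}=0), until the denominator exceeds 8:
  i=0: a_0=1, p_0 = 1*1 + 0 = 1, q_0 = 1*0 + 1 = 1.
  i=1: a_1=1, p_1 = 1*1 + 1 = 2, q_1 = 1*1 + 0 = 1.
  i=2: a_2=25, p_2 = 25*2 + 1 = 51, q_2 = 25*1 + 1 = 26.
q_2 = 26 > 8, so the last convergent with denominator <= 8 is p_1/q_1 = 2/1.
The closest fraction with denominator <= 8 is either p_1/q_1 or the intermediate fraction (k*p_1 + p_0)/(k*q_1 + q_0) with the largest k >= 1 whose denominator stays <= 8; these approach x as k grows, and every other convergent or intermediate fraction in range is farther away.
Largest k: floor((8 - q_0)/q_1) = floor((8 - 1)/1) = 7.
That gives (7*2 + 1)/(7*1 + 1) = 15/8.
Compare the errors: |x - 2/1| = |51*1 - 2*26|/(26*1) = 1/26, and |x - 15/8| = |51*8 - 15*26|/(26*8) = 18/208.
Cross-multiplying, 1*208 = 208 < 468 = 18*26, so 1/26 is smaller: the convergent 2/1 is closer to x than 15/8.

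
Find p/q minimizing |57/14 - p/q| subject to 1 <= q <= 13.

53/13

Expand x = 57/14 as a continued fraction with the Euclidean algorithm:
  57 = 4*14 + 1, so a_0 = 4.
  14 = 14*1 + 0, so a_1 = 14.
so x = [4; 14].
Convergents (p_i = a_i*p_{i-1} + p_{i-2}, q_i = a_i*q_{i-1} + q_{i-2} with p_{-2}=0, p_{-1}=1, q_{-2}=1, q_{-1}=0), until the denominator exceeds 13:
  i=0: a_0=4, p_0 = 4*1 + 0 = 4, q_0 = 4*0 + 1 = 1.
  i=1: a_1=14, p_1 = 14*4 + 1 = 57, q_1 = 14*1 + 0 = 14.
q_1 = 14 > 13, so the last convergent with denominator <= 13 is p_0/q_0 = 4/1.
The closest fraction with denominator <= 13 is either p_0/q_0 or the intermediate fraction (k*p_0 + p_{-1})/(k*q_0 + q_{-1}) with the largest k >= 1 whose denominator stays <= 13; these approach x as k grows, and every other convergent or intermediate fraction in range is farther away.
Largest k: floor((13 - q_{-1})/q_0) = floor((13 - 0)/1) = 13 (using the seeds p_{-1} = 1, q_{-1} = 0).
That gives (13*4 + 1)/(13*1 + 0) = 53/13.
Compare the errors: |x - 4/1| = |57*1 - 4*14|/(14*1) = 1/14, and |x - 53/13| = |57*13 - 53*14|/(14*13) = 1/182.
Cross-multiplying, 1*14 = 14 < 182 = 1*182, so 1/182 is smaller: the intermediate fraction 53/13 is closer to x than 4/1.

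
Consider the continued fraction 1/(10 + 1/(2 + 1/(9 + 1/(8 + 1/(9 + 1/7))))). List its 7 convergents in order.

Using the convergent recurrence p_i = a_i*p_{i-1} + p_{i-2}, q_i = a_i*q_{i-1} + q_{i-2} with p_{-2}=0, p_{-1}=1, q_{-2}=1, q_{-1}=0:
  i=0: a_0=0, p_0 = 0*1 + 0 = 0, q_0 = 0*0 + 1 = 1.
  i=1: a_1=10, p_1 = 10*0 + 1 = 1, q_1 = 10*1 + 0 = 10.
  i=2: a_2=2, p_2 = 2*1 + 0 = 2, q_2 = 2*10 + 1 = 21.
  i=3: a_3=9, p_3 = 9*2 + 1 = 19, q_3 = 9*21 + 10 = 199.
  i=4: a_4=8, p_4 = 8*19 + 2 = 154, q_4 = 8*199 + 21 = 1613.
  i=5: a_5=9, p_5 = 9*154 + 19 = 1405, q_5 = 9*1613 + 199 = 14716.
  i=6: a_6=7, p_6 = 7*1405 + 154 = 9989, q_6 = 7*14716 + 1613 = 104625.

0/1, 1/10, 2/21, 19/199, 154/1613, 1405/14716, 9989/104625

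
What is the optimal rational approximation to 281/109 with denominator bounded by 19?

49/19

Expand x = 281/109 as a continued fraction with the Euclidean algorithm:
  281 = 2*109 + 63, so a_0 = 2.
  109 = 1*63 + 46, so a_1 = 1.
  63 = 1*46 + 17, so a_2 = 1.
  46 = 2*17 + 12, so a_3 = 2.
  17 = 1*12 + 5, so a_4 = 1.
  12 = 2*5 + 2, so a_5 = 2.
  5 = 2*2 + 1, so a_6 = 2.
  2 = 2*1 + 0, so a_7 = 2.
so x = [2; 1, 1, 2, 1, 2, 2, 2].
Convergents (p_i = a_i*p_{i-1} + p_{i-2}, q_i = a_i*q_{i-1} + q_{i-2} with p_{-2}=0, p_{-1}=1, q_{-2}=1, q_{-1}=0), until the denominator exceeds 19:
  i=0: a_0=2, p_0 = 2*1 + 0 = 2, q_0 = 2*0 + 1 = 1.
  i=1: a_1=1, p_1 = 1*2 + 1 = 3, q_1 = 1*1 + 0 = 1.
  i=2: a_2=1, p_2 = 1*3 + 2 = 5, q_2 = 1*1 + 1 = 2.
  i=3: a_3=2, p_3 = 2*5 + 3 = 13, q_3 = 2*2 + 1 = 5.
  i=4: a_4=1, p_4 = 1*13 + 5 = 18, q_4 = 1*5 + 2 = 7.
  i=5: a_5=2, p_5 = 2*18 + 13 = 49, q_5 = 2*7 + 5 = 19.
  i=6: a_6=2, p_6 = 2*49 + 18 = 116, q_6 = 2*19 + 7 = 45.
q_6 = 45 > 19, so the last convergent with denominator <= 19 is p_5/q_5 = 49/19.
The closest fraction with denominator <= 19 is either p_5/q_5 or the intermediate fraction (k*p_5 + p_4)/(k*q_5 + q_4) with the largest k >= 1 whose denominator stays <= 19; these approach x as k grows, and every other convergent or intermediate fraction in range is farther away.
Largest k: floor((19 - q_4)/q_5) = floor((19 - 7)/19) = 0.
Since k = 0, no intermediate fraction beyond p_5/q_5 has denominator <= 19, so the convergent 49/19 is the closest (its error is |281*19 - 49*109|/(109*19) = 2/2071).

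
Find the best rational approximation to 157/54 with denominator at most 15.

Expand x = 157/54 as a continued fraction with the Euclidean algorithm:
  157 = 2*54 + 49, so a_0 = 2.
  54 = 1*49 + 5, so a_1 = 1.
  49 = 9*5 + 4, so a_2 = 9.
  5 = 1*4 + 1, so a_3 = 1.
  4 = 4*1 + 0, so a_4 = 4.
so x = [2; 1, 9, 1, 4].
Convergents (p_i = a_i*p_{i-1} + p_{i-2}, q_i = a_i*q_{i-1} + q_{i-2} with p_{-2}=0, p_{-1}=1, q_{-2}=1, q_{-1}=0), until the denominator exceeds 15:
  i=0: a_0=2, p_0 = 2*1 + 0 = 2, q_0 = 2*0 + 1 = 1.
  i=1: a_1=1, p_1 = 1*2 + 1 = 3, q_1 = 1*1 + 0 = 1.
  i=2: a_2=9, p_2 = 9*3 + 2 = 29, q_2 = 9*1 + 1 = 10.
  i=3: a_3=1, p_3 = 1*29 + 3 = 32, q_3 = 1*10 + 1 = 11.
  i=4: a_4=4, p_4 = 4*32 + 29 = 157, q_4 = 4*11 + 10 = 54.
q_4 = 54 > 15, so the last convergent with denominator <= 15 is p_3/q_3 = 32/11.
The closest fraction with denominator <= 15 is either p_3/q_3 or the intermediate fraction (k*p_3 + p_2)/(k*q_3 + q_2) with the largest k >= 1 whose denominator stays <= 15; these approach x as k grows, and every other convergent or intermediate fraction in range is farther away.
Largest k: floor((15 - q_2)/q_3) = floor((15 - 10)/11) = 0.
Since k = 0, no intermediate fraction beyond p_3/q_3 has denominator <= 15, so the convergent 32/11 is the closest (its error is |157*11 - 32*54|/(54*11) = 1/594).

32/11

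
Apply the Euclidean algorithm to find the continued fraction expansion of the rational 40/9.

[4; 2, 4]

Run the Euclidean algorithm on 40 and 9; the successive quotients are the partial quotients a_0, a_1, ... (each step inverts the fractional part left over by the previous one):
  40 = 4*9 + 4, so a_0 = 4.
  9 = 2*4 + 1, so a_1 = 2.
  4 = 4*1 + 0, so a_2 = 4.
The remainder reaches 0 after 3 divisions, so the expansion has 3 partial quotients, read off in order.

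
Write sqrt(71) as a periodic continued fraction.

Write x_i = (sqrt(71) + m_i)/d_i with (m_0, d_0) = (0, 1). a_0 = floor(sqrt(71)) = 8, since 8^2 = 64 <= 71 < 81 = 9^2.
Iterate m_{i+1} = d_i*a_i - m_i, d_{i+1} = (71 - m_{i+1}^2)/d_i, a_{i+1} = floor((a_0 + m_{i+1})/d_{i+1}):
  m_1 = 1*8 - 0 = 8, d_1 = (71 - 8^2)/1 = 7/1 = 7, a_1 = floor((8 + 8)/7) = 2.
  m_2 = 7*2 - 8 = 6, d_2 = (71 - 6^2)/7 = 35/7 = 5, a_2 = floor((8 + 6)/5) = 2.
  m_3 = 5*2 - 6 = 4, d_3 = (71 - 4^2)/5 = 55/5 = 11, a_3 = floor((8 + 4)/11) = 1.
  m_4 = 11*1 - 4 = 7, d_4 = (71 - 7^2)/11 = 22/11 = 2, a_4 = floor((8 + 7)/2) = 7.
  m_5 = 2*7 - 7 = 7, d_5 = (71 - 7^2)/2 = 22/2 = 11, a_5 = floor((8 + 7)/11) = 1.
  m_6 = 11*1 - 7 = 4, d_6 = (71 - 4^2)/11 = 55/11 = 5, a_6 = floor((8 + 4)/5) = 2.
  m_7 = 5*2 - 4 = 6, d_7 = (71 - 6^2)/5 = 35/5 = 7, a_7 = floor((8 + 6)/7) = 2.
  m_8 = 7*2 - 6 = 8, d_8 = (71 - 8^2)/7 = 7/7 = 1, a_8 = floor((8 + 8)/1) = 16.
  m_9 = 1*16 - 8 = 8, d_9 = (71 - 8^2)/1 = 7/1 = 7: (m_9, d_9) = (m_1, d_1) = (8, 7), so from here the quotients repeat a_1, ..., a_8; the period length is 8.
Hence the expansion of sqrt(71) is a_0 = 8 followed by the repeating block 2, 2, 1, 7, 1, 2, 2, 16 (period 8).

[8; (2, 2, 1, 7, 1, 2, 2, 16)]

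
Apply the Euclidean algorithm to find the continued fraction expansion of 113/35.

[3; 4, 2, 1, 2]

Run the Euclidean algorithm on 113 and 35; the successive quotients are the partial quotients a_0, a_1, ... (each step inverts the fractional part left over by the previous one):
  113 = 3*35 + 8, so a_0 = 3.
  35 = 4*8 + 3, so a_1 = 4.
  8 = 2*3 + 2, so a_2 = 2.
  3 = 1*2 + 1, so a_3 = 1.
  2 = 2*1 + 0, so a_4 = 2.
The remainder reaches 0 after 5 divisions, so the expansion has 5 partial quotients, read off in order.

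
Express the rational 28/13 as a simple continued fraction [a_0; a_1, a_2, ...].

[2; 6, 2]

Run the Euclidean algorithm on 28 and 13; the successive quotients are the partial quotients a_0, a_1, ... (each step inverts the fractional part left over by the previous one):
  28 = 2*13 + 2, so a_0 = 2.
  13 = 6*2 + 1, so a_1 = 6.
  2 = 2*1 + 0, so a_2 = 2.
The remainder reaches 0 after 3 divisions, so the expansion has 3 partial quotients, read off in order.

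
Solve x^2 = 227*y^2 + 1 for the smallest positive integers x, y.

(x, y) = (226, 15)

First expand sqrt(227) as a continued fraction. With x_i = (sqrt(227) + m_i)/d_i and (m_0, d_0) = (0, 1): a_0 = floor(sqrt(227)) = 15, since 15^2 = 225 <= 227 < 256 = 16^2.
Iterate m_{i+1} = d_i*a_i - m_i, d_{i+1} = (227 - m_{i+1}^2)/d_i, a_{i+1} = floor((a_0 + m_{i+1})/d_{i+1}):
  m_1 = 1*15 - 0 = 15, d_1 = (227 - 15^2)/1 = 2/1 = 2, a_1 = floor((15 + 15)/2) = 15.
  m_2 = 2*15 - 15 = 15, d_2 = (227 - 15^2)/2 = 2/2 = 1, a_2 = floor((15 + 15)/1) = 30.
  m_3 = 1*30 - 15 = 15, d_3 = (227 - 15^2)/1 = 2/1 = 2: (m_3, d_3) = (m_1, d_1) = (15, 2), so from here the quotients repeat a_1, a_2; the period length is 2.
So sqrt(227) = [15; (15, 30)] with period length k = 2.
k is even, so the fundamental solution of x^2 - 227y^2 = 1 is (p_{k-1}, q_{k-1}) = (p_1, q_1); compute convergents through index 1.
Convergents (p_i = a_i*p_{i-1} + p_{i-2}, q_i = a_i*q_{i-1} + q_{i-2} with p_{-2}=0, p_{-1}=1, q_{-2}=1, q_{-1}=0):
  i=0: a_0=15, p_0 = 15*1 + 0 = 15, q_0 = 15*0 + 1 = 1.
  i=1: a_1=15, p_1 = 15*15 + 1 = 226, q_1 = 15*1 + 0 = 15.
Check: 226^2 - 227*15^2 = 51076 - 51075 = 1, so (x, y) = (226, 15) solves the equation, and by the theorem it is the least positive solution.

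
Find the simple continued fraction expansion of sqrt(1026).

Write x_i = (sqrt(1026) + m_i)/d_i with (m_0, d_0) = (0, 1). a_0 = floor(sqrt(1026)) = 32, since 32^2 = 1024 <= 1026 < 1089 = 33^2.
Iterate m_{i+1} = d_i*a_i - m_i, d_{i+1} = (1026 - m_{i+1}^2)/d_i, a_{i+1} = floor((a_0 + m_{i+1})/d_{i+1}):
  m_1 = 1*32 - 0 = 32, d_1 = (1026 - 32^2)/1 = 2/1 = 2, a_1 = floor((32 + 32)/2) = 32.
  m_2 = 2*32 - 32 = 32, d_2 = (1026 - 32^2)/2 = 2/2 = 1, a_2 = floor((32 + 32)/1) = 64.
  m_3 = 1*64 - 32 = 32, d_3 = (1026 - 32^2)/1 = 2/1 = 2: (m_3, d_3) = (m_1, d_1) = (32, 2), so from here the quotients repeat a_1, a_2; the period length is 2.
Hence the expansion of sqrt(1026) is a_0 = 32 followed by the repeating block 32, 64 (period 2).

[32; (32, 64)]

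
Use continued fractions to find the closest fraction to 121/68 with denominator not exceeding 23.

Expand x = 121/68 as a continued fraction with the Euclidean algorithm:
  121 = 1*68 + 53, so a_0 = 1.
  68 = 1*53 + 15, so a_1 = 1.
  53 = 3*15 + 8, so a_2 = 3.
  15 = 1*8 + 7, so a_3 = 1.
  8 = 1*7 + 1, so a_4 = 1.
  7 = 7*1 + 0, so a_5 = 7.
so x = [1; 1, 3, 1, 1, 7].
Convergents (p_i = a_i*p_{i-1} + p_{i-2}, q_i = a_i*q_{i-1} + q_{i-2} with p_{-2}=0, p_{-1}=1, q_{-2}=1, q_{-1}=0), until the denominator exceeds 23:
  i=0: a_0=1, p_0 = 1*1 + 0 = 1, q_0 = 1*0 + 1 = 1.
  i=1: a_1=1, p_1 = 1*1 + 1 = 2, q_1 = 1*1 + 0 = 1.
  i=2: a_2=3, p_2 = 3*2 + 1 = 7, q_2 = 3*1 + 1 = 4.
  i=3: a_3=1, p_3 = 1*7 + 2 = 9, q_3 = 1*4 + 1 = 5.
  i=4: a_4=1, p_4 = 1*9 + 7 = 16, q_4 = 1*5 + 4 = 9.
  i=5: a_5=7, p_5 = 7*16 + 9 = 121, q_5 = 7*9 + 5 = 68.
q_5 = 68 > 23, so the last convergent with denominator <= 23 is p_4/q_4 = 16/9.
The closest fraction with denominator <= 23 is either p_4/q_4 or the intermediate fraction (k*p_4 + p_3)/(k*q_4 + q_3) with the largest k >= 1 whose denominator stays <= 23; these approach x as k grows, and every other convergent or intermediate fraction in range is farther away.
Largest k: floor((23 - q_3)/q_4) = floor((23 - 5)/9) = 2.
That gives (2*16 + 9)/(2*9 + 5) = 41/23.
Compare the errors: |x - 16/9| = |121*9 - 16*68|/(68*9) = 1/612, and |x - 41/23| = |121*23 - 41*68|/(68*23) = 5/1564.
Cross-multiplying, 1*1564 = 1564 < 3060 = 5*612, so 1/612 is smaller: the convergent 16/9 is closer to x than 41/23.

16/9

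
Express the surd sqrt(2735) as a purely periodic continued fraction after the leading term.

[52; (3, 2, 1, 2, 1, 9, 1, 2, 1, 2, 3, 104)]

Write x_i = (sqrt(2735) + m_i)/d_i with (m_0, d_0) = (0, 1). a_0 = floor(sqrt(2735)) = 52, since 52^2 = 2704 <= 2735 < 2809 = 53^2.
Iterate m_{i+1} = d_i*a_i - m_i, d_{i+1} = (2735 - m_{i+1}^2)/d_i, a_{i+1} = floor((a_0 + m_{i+1})/d_{i+1}):
  m_1 = 1*52 - 0 = 52, d_1 = (2735 - 52^2)/1 = 31/1 = 31, a_1 = floor((52 + 52)/31) = 3.
  m_2 = 31*3 - 52 = 41, d_2 = (2735 - 41^2)/31 = 1054/31 = 34, a_2 = floor((52 + 41)/34) = 2.
  m_3 = 34*2 - 41 = 27, d_3 = (2735 - 27^2)/34 = 2006/34 = 59, a_3 = floor((52 + 27)/59) = 1.
  m_4 = 59*1 - 27 = 32, d_4 = (2735 - 32^2)/59 = 1711/59 = 29, a_4 = floor((52 + 32)/29) = 2.
  m_5 = 29*2 - 32 = 26, d_5 = (2735 - 26^2)/29 = 2059/29 = 71, a_5 = floor((52 + 26)/71) = 1.
  m_6 = 71*1 - 26 = 45, d_6 = (2735 - 45^2)/71 = 710/71 = 10, a_6 = floor((52 + 45)/10) = 9.
  m_7 = 10*9 - 45 = 45, d_7 = (2735 - 45^2)/10 = 710/10 = 71, a_7 = floor((52 + 45)/71) = 1.
  m_8 = 71*1 - 45 = 26, d_8 = (2735 - 26^2)/71 = 2059/71 = 29, a_8 = floor((52 + 26)/29) = 2.
  m_9 = 29*2 - 26 = 32, d_9 = (2735 - 32^2)/29 = 1711/29 = 59, a_9 = floor((52 + 32)/59) = 1.
  m_10 = 59*1 - 32 = 27, d_10 = (2735 - 27^2)/59 = 2006/59 = 34, a_10 = floor((52 + 27)/34) = 2.
  m_11 = 34*2 - 27 = 41, d_11 = (2735 - 41^2)/34 = 1054/34 = 31, a_11 = floor((52 + 41)/31) = 3.
  m_12 = 31*3 - 41 = 52, d_12 = (2735 - 52^2)/31 = 31/31 = 1, a_12 = floor((52 + 52)/1) = 104.
  m_13 = 1*104 - 52 = 52, d_13 = (2735 - 52^2)/1 = 31/1 = 31: (m_13, d_13) = (m_1, d_1) = (52, 31), so from here the quotients repeat a_1, ..., a_12; the period length is 12.
Hence the expansion of sqrt(2735) is a_0 = 52 followed by the repeating block 3, 2, 1, 2, 1, 9, 1, 2, 1, 2, 3, 104 (period 12).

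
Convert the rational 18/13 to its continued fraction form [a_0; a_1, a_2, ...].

Run the Euclidean algorithm on 18 and 13; the successive quotients are the partial quotients a_0, a_1, ... (each step inverts the fractional part left over by the previous one):
  18 = 1*13 + 5, so a_0 = 1.
  13 = 2*5 + 3, so a_1 = 2.
  5 = 1*3 + 2, so a_2 = 1.
  3 = 1*2 + 1, so a_3 = 1.
  2 = 2*1 + 0, so a_4 = 2.
The remainder reaches 0 after 5 divisions, so the expansion has 5 partial quotients, read off in order.

[1; 2, 1, 1, 2]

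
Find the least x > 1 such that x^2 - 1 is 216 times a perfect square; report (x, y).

(x, y) = (485, 33)

First expand sqrt(216) as a continued fraction. With x_i = (sqrt(216) + m_i)/d_i and (m_0, d_0) = (0, 1): a_0 = floor(sqrt(216)) = 14, since 14^2 = 196 <= 216 < 225 = 15^2.
Iterate m_{i+1} = d_i*a_i - m_i, d_{i+1} = (216 - m_{i+1}^2)/d_i, a_{i+1} = floor((a_0 + m_{i+1})/d_{i+1}):
  m_1 = 1*14 - 0 = 14, d_1 = (216 - 14^2)/1 = 20/1 = 20, a_1 = floor((14 + 14)/20) = 1.
  m_2 = 20*1 - 14 = 6, d_2 = (216 - 6^2)/20 = 180/20 = 9, a_2 = floor((14 + 6)/9) = 2.
  m_3 = 9*2 - 6 = 12, d_3 = (216 - 12^2)/9 = 72/9 = 8, a_3 = floor((14 + 12)/8) = 3.
  m_4 = 8*3 - 12 = 12, d_4 = (216 - 12^2)/8 = 72/8 = 9, a_4 = floor((14 + 12)/9) = 2.
  m_5 = 9*2 - 12 = 6, d_5 = (216 - 6^2)/9 = 180/9 = 20, a_5 = floor((14 + 6)/20) = 1.
  m_6 = 20*1 - 6 = 14, d_6 = (216 - 14^2)/20 = 20/20 = 1, a_6 = floor((14 + 14)/1) = 28.
  m_7 = 1*28 - 14 = 14, d_7 = (216 - 14^2)/1 = 20/1 = 20: (m_7, d_7) = (m_1, d_1) = (14, 20), so from here the quotients repeat a_1, ..., a_6; the period length is 6.
So sqrt(216) = [14; (1, 2, 3, 2, 1, 28)] with period length k = 6.
k is even, so the fundamental solution of x^2 - 216y^2 = 1 is (p_{k-1}, q_{k-1}) = (p_5, q_5); compute convergents through index 5.
Convergents (p_i = a_i*p_{i-1} + p_{i-2}, q_i = a_i*q_{i-1} + q_{i-2} with p_{-2}=0, p_{-1}=1, q_{-2}=1, q_{-1}=0):
  i=0: a_0=14, p_0 = 14*1 + 0 = 14, q_0 = 14*0 + 1 = 1.
  i=1: a_1=1, p_1 = 1*14 + 1 = 15, q_1 = 1*1 + 0 = 1.
  i=2: a_2=2, p_2 = 2*15 + 14 = 44, q_2 = 2*1 + 1 = 3.
  i=3: a_3=3, p_3 = 3*44 + 15 = 147, q_3 = 3*3 + 1 = 10.
  i=4: a_4=2, p_4 = 2*147 + 44 = 338, q_4 = 2*10 + 3 = 23.
  i=5: a_5=1, p_5 = 1*338 + 147 = 485, q_5 = 1*23 + 10 = 33.
Check: 485^2 - 216*33^2 = 235225 - 235224 = 1, so (x, y) = (485, 33) solves the equation, and by the theorem it is the least positive solution.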